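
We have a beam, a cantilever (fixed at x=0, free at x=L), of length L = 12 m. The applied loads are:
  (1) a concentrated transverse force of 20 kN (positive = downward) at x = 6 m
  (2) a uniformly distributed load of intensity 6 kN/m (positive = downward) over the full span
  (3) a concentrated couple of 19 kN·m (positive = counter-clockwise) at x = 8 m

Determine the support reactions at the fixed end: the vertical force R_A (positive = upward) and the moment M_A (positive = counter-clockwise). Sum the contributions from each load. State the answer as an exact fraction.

R_A = 92 kN, M_A = 533 kN·m

Load 1 — point force P=20 kN at a=6 m (b=L-a=6):
  R_A = P = 20 kN
  M_A = Pa = 20·6 = 120 kN·m
Load 2 — uniform load w=6 kN/m over full span:
  R_A = wL = 6·12 = 72 kN
  M_A = wL²/2 = 6·12²/2 = 432 kN·m
Load 3 — applied couple M₀=19 kN·m at a=8 m (b=L-a=4):
  R_A = 0 kN
  M_A = -M₀ = -19 kN·m
Superposition: R_A = 92 kN, M_A = 533 kN·m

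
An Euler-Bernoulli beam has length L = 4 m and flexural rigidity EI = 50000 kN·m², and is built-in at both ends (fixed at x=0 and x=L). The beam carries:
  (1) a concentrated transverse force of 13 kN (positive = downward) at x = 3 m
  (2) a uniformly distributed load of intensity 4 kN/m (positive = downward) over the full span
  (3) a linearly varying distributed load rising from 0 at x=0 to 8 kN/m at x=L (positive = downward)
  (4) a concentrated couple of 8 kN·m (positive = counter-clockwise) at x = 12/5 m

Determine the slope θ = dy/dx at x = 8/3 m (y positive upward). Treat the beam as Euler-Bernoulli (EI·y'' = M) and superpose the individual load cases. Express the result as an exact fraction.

θ(8/3) = 61447/607500000 rad

Load 1 — point force P=13 kN at a=3 m (b=L-a=1):
  θ_1 = -Pb²x(2aL-(3a+b)x)/(2L³EI)  [x≤a] = -13·1²·(8/3)·(2·3·4-(3·3+1)·(8/3))/(2·4³·50000) = 13/900000 rad
Load 2 — uniform load w=4 kN/m over full span:
  θ_2 = -wx(L-x)(L-2x)/(12EI) = -4·(8/3)·(4-(8/3))·(4-2·(8/3))/(12·50000) = 8/253125 rad
Load 3 — triangular load w₀=8 kN/m (0→w₀ over full span):
  θ_3 = -w₀(2x(L-x)(L-2x)(x+2L)+x²(L-x)²)/(120LEI) = -8·(2·(8/3)·(4-(8/3))·(4-2·(8/3))·((8/3)+2·4)+(8/3)²·(4-(8/3))²)/(120·4·50000) = 112/3796875 rad
Load 4 — applied couple M₀=8 kN·m at a=12/5 m (b=L-a=8/5):
  θ_4 = (R_Ax²/2 - M_Ax - M₀(x-a))/EI  [x>a] with R_A=72/25, M_A=64/25 = ((72/25)·(8/3)²/2 - (64/25)·(8/3) - 8·((8/3)-(12/5)))/50000 = 2/78125 rad
Superposition: θ = Σ θ_i = 61447/607500000 rad ≈ 0.000101 rad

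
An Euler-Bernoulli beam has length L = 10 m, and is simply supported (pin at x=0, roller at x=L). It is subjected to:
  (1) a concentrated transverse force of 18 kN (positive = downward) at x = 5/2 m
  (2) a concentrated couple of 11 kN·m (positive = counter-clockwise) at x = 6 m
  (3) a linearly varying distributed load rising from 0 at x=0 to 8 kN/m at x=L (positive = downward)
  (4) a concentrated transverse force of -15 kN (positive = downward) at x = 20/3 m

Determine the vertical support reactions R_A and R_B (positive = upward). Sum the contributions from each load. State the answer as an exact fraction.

R_A = 344/15 kN, R_B = 301/15 kN

Load 1 — point force P=18 kN at a=5/2 m (b=L-a=15/2):
  R_A = Pb/L = 18·(15/2)/10 = 27/2 kN
  R_B = Pa/L = 18·(5/2)/10 = 9/2 kN
Load 2 — applied couple M₀=11 kN·m at a=6 m (b=L-a=4):
  R_A = M₀/L = 11/10 kN
  R_B = -M₀/L = -11/10 kN
Load 3 — triangular load w₀=8 kN/m (0→w₀ over full span):
  R_A = w₀L/6 = 8·10/6 = 40/3 kN
  R_B = w₀L/3 = 8·10/3 = 80/3 kN
Load 4 — point force P=-15 kN at a=20/3 m (b=L-a=10/3):
  R_A = Pb/L = (-15)·(10/3)/10 = -5 kN
  R_B = Pa/L = (-15)·(20/3)/10 = -10 kN
Superposition: R_A = 344/15 kN, R_B = 301/15 kN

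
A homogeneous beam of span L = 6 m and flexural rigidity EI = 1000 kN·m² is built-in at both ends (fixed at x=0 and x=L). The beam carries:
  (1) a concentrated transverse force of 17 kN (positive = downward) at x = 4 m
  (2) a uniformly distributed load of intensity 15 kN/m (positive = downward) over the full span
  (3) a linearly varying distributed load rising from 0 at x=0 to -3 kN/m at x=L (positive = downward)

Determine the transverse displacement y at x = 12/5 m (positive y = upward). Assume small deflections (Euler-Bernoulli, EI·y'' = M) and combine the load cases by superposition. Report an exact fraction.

y(12/5) = -315131/5859375 m

Load 1 — point force P=17 kN at a=4 m (b=L-a=2):
  y_1 = -Pb²x²(3aL-(3a+b)x)/(6L³EI)  [x≤a] = -17·2²·(12/5)²·(3·4·6-(3·4+2)·(12/5))/(6·6³·1000) = -544/46875 m
Load 2 — uniform load w=15 kN/m over full span:
  y_2 = -wx²(L-x)²/(24EI) = -15·(12/5)²·(6-(12/5))²/(24·1000) = -729/15625 m
Load 3 — triangular load w₀=-3 kN/m (0→w₀ over full span):
  y_3 = -w₀x²(L-x)²(x+2L)/(120LEI) = -(-3)·(12/5)²·(6-(12/5))²·((12/5)+2·6)/(120·6·1000) = 8748/1953125 m
Superposition: y = Σ y_i = -315131/5859375 m ≈ -0.053782 m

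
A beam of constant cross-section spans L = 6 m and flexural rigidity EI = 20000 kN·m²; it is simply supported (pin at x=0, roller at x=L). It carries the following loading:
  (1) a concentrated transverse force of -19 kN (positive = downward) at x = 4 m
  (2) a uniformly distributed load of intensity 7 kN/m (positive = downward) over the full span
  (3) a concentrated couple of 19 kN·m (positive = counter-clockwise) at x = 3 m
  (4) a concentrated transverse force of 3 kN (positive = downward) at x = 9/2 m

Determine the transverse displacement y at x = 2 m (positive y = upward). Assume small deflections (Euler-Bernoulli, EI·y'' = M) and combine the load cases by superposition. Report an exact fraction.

y(2) = -2701/960000 m

Load 1 — point force P=-19 kN at a=4 m (b=L-a=2):
  y_1 = -Pbx(L²-b²-x²)/(6LEI)  [x≤a] = -(-19)·2·2·(6²-2²-2²)/(6·6·20000) = 133/45000 m
Load 2 — uniform load w=7 kN/m over full span:
  y_2 = -wx(L³-2Lx²+x³)/(24EI) = -7·2·(6³-2·6·2²+2³)/(24·20000) = -77/15000 m
Load 3 — applied couple M₀=19 kN·m at a=3 m (b=L-a=3):
  y_3 = (M₀x³/(6L)+C₁x)/EI  [x≤a] with C₁=M₀(3b²-L²)/(6L)=-19/4 = (19·2³/(6·6)+(-19/4)·2)/20000 = -19/72000 m
Load 4 — point force P=3 kN at a=9/2 m (b=L-a=3/2):
  y_4 = -Pbx(L²-b²-x²)/(6LEI)  [x≤a] = -3·(3/2)·2·(6²-(3/2)²-2²)/(6·6·20000) = -119/320000 m
Superposition: y = Σ y_i = -2701/960000 m ≈ -0.002814 m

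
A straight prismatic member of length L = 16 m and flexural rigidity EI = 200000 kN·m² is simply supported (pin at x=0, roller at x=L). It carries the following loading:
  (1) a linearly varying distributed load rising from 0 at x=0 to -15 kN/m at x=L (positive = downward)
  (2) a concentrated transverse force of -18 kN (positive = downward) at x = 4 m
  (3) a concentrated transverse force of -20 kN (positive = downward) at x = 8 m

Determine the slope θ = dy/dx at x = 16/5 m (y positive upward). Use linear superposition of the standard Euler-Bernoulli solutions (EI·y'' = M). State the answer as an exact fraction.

θ(16/5) = 135529/18750000 rad

Load 1 — triangular load w₀=-15 kN/m (0→w₀ over full span):
  θ_1 = -w₀(7L⁴-30L²x²+15x⁴)/(360LEI) = -(-15)·(7·16⁴-30·16²·(16/5)²+15·(16/5)⁴)/(360·16·200000) = 5824/1171875 rad
Load 2 — point force P=-18 kN at a=4 m (b=L-a=12):
  θ_2 = -Pb(L²-b²-3x²)/(6LEI)  [x≤a] = -(-18)·12·(16²-12²-3·(16/5)²)/(6·16·200000) = 1143/1250000 rad
Load 3 — point force P=-20 kN at a=8 m (b=L-a=8):
  θ_3 = -Pb(L²-b²-3x²)/(6LEI)  [x≤a] = -(-20)·8·(16²-8²-3·(16/5)²)/(6·16·200000) = 21/15625 rad
Superposition: θ = Σ θ_i = 135529/18750000 rad ≈ 0.007228 rad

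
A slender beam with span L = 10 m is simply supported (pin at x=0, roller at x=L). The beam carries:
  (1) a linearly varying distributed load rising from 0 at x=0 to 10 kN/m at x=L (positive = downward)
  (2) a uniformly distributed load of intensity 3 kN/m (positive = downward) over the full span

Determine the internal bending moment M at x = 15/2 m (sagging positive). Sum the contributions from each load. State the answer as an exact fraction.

Load 1 — triangular load w₀=10 kN/m (0→w₀ over full span):
  M_1 = w₀Lx/6 - w₀x³/(6L) = 10·10·(15/2)/6 - 10·(15/2)³/(6·10) = 875/16 kN·m
Load 2 — uniform load w=3 kN/m over full span:
  M_2 = wx(L-x)/2 = 3·(15/2)·(10-(15/2))/2 = 225/8 kN·m
Superposition: M = Σ M_i = 1325/16 kN·m ≈ 82.812500 kN·m

M(15/2) = 1325/16 kN·m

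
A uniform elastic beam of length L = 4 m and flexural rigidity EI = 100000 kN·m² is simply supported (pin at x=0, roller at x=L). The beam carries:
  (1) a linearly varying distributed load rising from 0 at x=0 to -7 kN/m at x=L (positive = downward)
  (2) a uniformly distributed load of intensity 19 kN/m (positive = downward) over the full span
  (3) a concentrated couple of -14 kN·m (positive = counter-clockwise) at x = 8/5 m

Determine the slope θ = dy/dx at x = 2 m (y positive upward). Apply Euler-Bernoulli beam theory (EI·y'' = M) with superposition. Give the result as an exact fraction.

θ(2) = -721/45000000 rad

Load 1 — triangular load w₀=-7 kN/m (0→w₀ over full span):
  θ_1 = -w₀(7L⁴-30L²x²+15x⁴)/(360LEI) = -(-7)·(7·4⁴-30·4²·2²+15·2⁴)/(360·4·100000) = 49/9000000 rad
Load 2 — uniform load w=19 kN/m over full span:
  θ_2 = -w(L³-6Lx²+4x³)/(24EI) = -19·(4³-6·4·2²+4·2³)/(24·100000) = 0 rad
Load 3 — applied couple M₀=-14 kN·m at a=8/5 m (b=L-a=12/5):
  θ_3 = (M₀x²/(2L)-M₀(x-a)+C₁)/EI  [x>a] with C₁=M₀(3b²-L²)/(6L)=-56/75 = ((-14)·2²/(2·4)-(-14)·(2-(8/5))+(-56/75))/100000 = -161/7500000 rad
Superposition: θ = Σ θ_i = -721/45000000 rad ≈ -0.000016 rad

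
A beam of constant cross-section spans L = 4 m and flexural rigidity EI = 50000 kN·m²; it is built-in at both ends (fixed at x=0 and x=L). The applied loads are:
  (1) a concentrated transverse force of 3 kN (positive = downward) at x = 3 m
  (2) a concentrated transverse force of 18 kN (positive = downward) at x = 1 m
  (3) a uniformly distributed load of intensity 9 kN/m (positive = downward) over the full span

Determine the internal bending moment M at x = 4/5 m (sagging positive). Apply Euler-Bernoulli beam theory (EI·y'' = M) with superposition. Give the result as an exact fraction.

Load 1 — point force P=3 kN at a=3 m (b=L-a=1):
  M_1 = Pb²(3a+b)x/L³ - Pab²/L²  [x≤a] = 3·1²·(3·3+1)·(4/5)/4³ - 3·3·1²/4² = -3/16 kN·m
Load 2 — point force P=18 kN at a=1 m (b=L-a=3):
  M_2 = Pb²(3a+b)x/L³ - Pab²/L²  [x≤a] = 18·3²·(3·1+3)·(4/5)/4³ - 18·1·3²/4² = 81/40 kN·m
Load 3 — uniform load w=9 kN/m over full span:
  M_3 = wLx/2 - wL²/12 - wx²/2 = 9·4·(4/5)/2 - 9·4²/12 - 9·(4/5)²/2 = -12/25 kN·m
Superposition: M = Σ M_i = 543/400 kN·m ≈ 1.357500 kN·m

M(4/5) = 543/400 kN·m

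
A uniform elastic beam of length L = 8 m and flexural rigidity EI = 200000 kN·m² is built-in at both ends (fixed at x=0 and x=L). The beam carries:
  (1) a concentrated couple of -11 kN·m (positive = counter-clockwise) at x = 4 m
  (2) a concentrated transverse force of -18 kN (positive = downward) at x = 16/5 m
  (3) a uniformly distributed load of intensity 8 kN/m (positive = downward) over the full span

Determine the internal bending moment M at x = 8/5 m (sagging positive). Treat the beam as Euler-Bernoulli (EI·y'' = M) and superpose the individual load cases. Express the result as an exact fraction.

Load 1 — applied couple M₀=-11 kN·m at a=4 m (b=L-a=4):
  M_1 = R_Ax - M_A  [x≤a] with R_A=-33/16, M_A=-11/4 = (-33/16)·(8/5) - (-11/4) = -11/20 kN·m
Load 2 — point force P=-18 kN at a=16/5 m (b=L-a=24/5):
  M_2 = Pb²(3a+b)x/L³ - Pab²/L²  [x≤a] = (-18)·(24/5)²·(3·(16/5)+(24/5))·(8/5)/8³ - (-18)·(16/5)·(24/5)²/8² = 1296/625 kN·m
Load 3 — uniform load w=8 kN/m over full span:
  M_3 = wLx/2 - wL²/12 - wx²/2 = 8·8·(8/5)/2 - 8·8²/12 - 8·(8/5)²/2 = -128/75 kN·m
Superposition: M = Σ M_i = -1373/7500 kN·m ≈ -0.183067 kN·m

M(8/5) = -1373/7500 kN·m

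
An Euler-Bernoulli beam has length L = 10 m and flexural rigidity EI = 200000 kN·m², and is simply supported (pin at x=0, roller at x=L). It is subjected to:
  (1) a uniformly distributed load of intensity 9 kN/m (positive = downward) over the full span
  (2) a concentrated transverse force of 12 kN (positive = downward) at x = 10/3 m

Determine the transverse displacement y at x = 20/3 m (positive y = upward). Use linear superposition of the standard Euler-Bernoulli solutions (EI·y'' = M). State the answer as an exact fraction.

Load 1 — uniform load w=9 kN/m over full span:
  y_1 = -wx(L³-2Lx²+x³)/(24EI) = -9·(20/3)·(10³-2·10·(20/3)²+(20/3)³)/(24·200000) = -11/2160 m
Load 2 — point force P=12 kN at a=10/3 m (b=L-a=20/3):
  y_2 = -Pa(L-x)(2Lx-a²-x²)/(6LEI)  [x>a] = -12·(10/3)·(10-(20/3))·(2·10·(20/3)-(10/3)²-(20/3)²)/(6·10·200000) = -7/8100 m
Superposition: y = Σ y_i = -193/32400 m ≈ -0.005957 m

y(20/3) = -193/32400 m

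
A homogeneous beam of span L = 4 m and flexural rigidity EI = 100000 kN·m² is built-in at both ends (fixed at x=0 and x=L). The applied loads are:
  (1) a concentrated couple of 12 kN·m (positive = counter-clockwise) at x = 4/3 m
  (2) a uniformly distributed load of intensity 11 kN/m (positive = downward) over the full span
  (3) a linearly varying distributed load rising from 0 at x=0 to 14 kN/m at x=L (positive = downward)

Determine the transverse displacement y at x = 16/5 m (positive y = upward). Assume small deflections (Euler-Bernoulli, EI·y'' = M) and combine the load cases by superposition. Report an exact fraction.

y(16/5) = -6161/146484375 m

Load 1 — applied couple M₀=12 kN·m at a=4/3 m (b=L-a=8/3):
  y_1 = (R_Ax³/6 - M_Ax²/2 - M₀(x-a)²/2)/EI  [x>a] with R_A=4, M_A=0 = (4·(16/5)³/6 - 0·(16/5)²/2 - 12·((16/5)-(4/3))²/2)/100000 = 11/1171875 m
Load 2 — uniform load w=11 kN/m over full span:
  y_2 = -wx²(L-x)²/(24EI) = -11·(16/5)²·(4-(16/5))²/(24·100000) = -176/5859375 m
Load 3 — triangular load w₀=14 kN/m (0→w₀ over full span):
  y_3 = -w₀x²(L-x)²(x+2L)/(120LEI) = -14·(16/5)²·(4-(16/5))²·((16/5)+2·4)/(120·4·100000) = -3136/146484375 m
Superposition: y = Σ y_i = -6161/146484375 m ≈ -0.000042 m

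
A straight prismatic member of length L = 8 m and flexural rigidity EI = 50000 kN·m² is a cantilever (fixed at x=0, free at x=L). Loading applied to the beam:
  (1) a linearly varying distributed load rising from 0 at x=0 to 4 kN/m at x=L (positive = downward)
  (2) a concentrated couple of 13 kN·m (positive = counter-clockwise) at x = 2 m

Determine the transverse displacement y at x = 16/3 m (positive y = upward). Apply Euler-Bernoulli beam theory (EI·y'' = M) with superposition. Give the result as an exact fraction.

Load 1 — triangular load w₀=4 kN/m (0→w₀ over full span):
  y_1 = (w₀Lx³/12-w₀L²x²/6-w₀x⁵/(120L))/EI = (4·8·(16/3)³/12-4·8²·(16/3)²/6-4·(16/3)⁵/(120·8))/50000 = -188416/11390625 m
Load 2 — applied couple M₀=13 kN·m at a=2 m (b=L-a=6):
  y_2 = M₀a(2x-a)/(2EI)  [x>a] = 13·2·(2·(16/3)-2)/(2·50000) = 169/75000 m
Superposition: y = Σ y_i = -1301993/91125000 m ≈ -0.014288 m

y(16/3) = -1301993/91125000 m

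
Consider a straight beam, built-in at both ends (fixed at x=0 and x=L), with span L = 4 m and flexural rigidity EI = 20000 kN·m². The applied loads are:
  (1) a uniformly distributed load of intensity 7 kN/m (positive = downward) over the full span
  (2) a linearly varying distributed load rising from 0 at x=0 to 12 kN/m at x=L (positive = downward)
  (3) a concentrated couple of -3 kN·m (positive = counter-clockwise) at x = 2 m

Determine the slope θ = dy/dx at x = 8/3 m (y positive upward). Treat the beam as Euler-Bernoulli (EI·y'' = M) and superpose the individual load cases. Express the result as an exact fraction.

θ(8/3) = 7/28125 rad

Load 1 — uniform load w=7 kN/m over full span:
  θ_1 = -wx(L-x)(L-2x)/(12EI) = -7·(8/3)·(4-(8/3))·(4-2·(8/3))/(12·20000) = 7/50625 rad
Load 2 — triangular load w₀=12 kN/m (0→w₀ over full span):
  θ_2 = -w₀(2x(L-x)(L-2x)(x+2L)+x²(L-x)²)/(120LEI) = -12·(2·(8/3)·(4-(8/3))·(4-2·(8/3))·((8/3)+2·4)+(8/3)²·(4-(8/3))²)/(120·4·20000) = 28/253125 rad
Load 3 — applied couple M₀=-3 kN·m at a=2 m (b=L-a=2):
  θ_3 = (R_Ax²/2 - M_Ax - M₀(x-a))/EI  [x>a] with R_A=-9/8, M_A=-3/4 = ((-9/8)·(8/3)²/2 - (-3/4)·(8/3) - (-3)·((8/3)-2))/20000 = 0 rad
Superposition: θ = Σ θ_i = 7/28125 rad ≈ 0.000249 rad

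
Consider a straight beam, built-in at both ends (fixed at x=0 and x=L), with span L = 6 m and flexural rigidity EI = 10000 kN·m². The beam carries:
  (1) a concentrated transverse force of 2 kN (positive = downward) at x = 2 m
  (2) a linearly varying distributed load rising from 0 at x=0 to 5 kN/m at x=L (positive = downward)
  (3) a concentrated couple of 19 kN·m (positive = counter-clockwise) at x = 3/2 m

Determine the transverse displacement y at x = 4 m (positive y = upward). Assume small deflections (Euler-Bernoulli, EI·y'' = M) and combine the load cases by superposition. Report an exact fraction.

Load 1 — point force P=2 kN at a=2 m (b=L-a=4):
  y_1 = -Pa²(L-x)²(3bL-(3b+a)(L-x))/(6L³EI)  [x>a] = -2·2²·(6-4)²·(3·4·6-(3·4+2)·(6-4))/(6·6³·10000) = -11/101250 m
Load 2 — triangular load w₀=5 kN/m (0→w₀ over full span):
  y_2 = -w₀x²(L-x)²(x+2L)/(120LEI) = -5·4²·(6-4)²·(4+2·6)/(120·6·10000) = -4/5625 m
Load 3 — applied couple M₀=19 kN·m at a=3/2 m (b=L-a=9/2):
  y_3 = (R_Ax³/6 - M_Ax²/2 - M₀(x-a)²/2)/EI  [x>a] with R_A=57/16, M_A=-57/16 = ((57/16)·4³/6 - (-57/16)·4²/2 - 19·(4-(3/2))²/2)/10000 = 57/80000 m
Superposition: y = Σ y_i = -139/1296000 m ≈ -0.000107 m

y(4) = -139/1296000 m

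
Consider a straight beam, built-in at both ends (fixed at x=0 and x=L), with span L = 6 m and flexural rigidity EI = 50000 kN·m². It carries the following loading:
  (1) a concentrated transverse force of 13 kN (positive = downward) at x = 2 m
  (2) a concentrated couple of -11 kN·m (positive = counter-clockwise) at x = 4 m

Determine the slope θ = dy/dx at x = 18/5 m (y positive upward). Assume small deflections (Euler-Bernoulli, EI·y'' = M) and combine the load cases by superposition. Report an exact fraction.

Load 1 — point force P=13 kN at a=2 m (b=L-a=4):
  θ_1 = Pa²(L-x)(2bL-(3b+a)(L-x))/(2L³EI)  [x>a] = 13·2²·(6-(18/5))·(2·4·6-(3·4+2)·(6-(18/5)))/(2·6³·50000) = 13/156250 rad
Load 2 — applied couple M₀=-11 kN·m at a=4 m (b=L-a=2):
  θ_2 = (R_Ax²/2 - M_Ax)/EI  [x≤a] with R_A=-22/9, M_A=-11/3 = ((-22/9)·(18/5)²/2 - (-11/3)·(18/5))/50000 = -33/625000 rad
Superposition: θ = Σ θ_i = 19/625000 rad ≈ 0.000030 rad

θ(18/5) = 19/625000 rad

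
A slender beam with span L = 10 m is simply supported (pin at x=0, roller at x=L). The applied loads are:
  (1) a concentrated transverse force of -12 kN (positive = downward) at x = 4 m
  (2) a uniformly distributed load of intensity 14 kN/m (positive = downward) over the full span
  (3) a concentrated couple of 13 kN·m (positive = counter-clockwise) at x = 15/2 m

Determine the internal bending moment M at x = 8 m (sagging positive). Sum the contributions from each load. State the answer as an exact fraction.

Load 1 — point force P=-12 kN at a=4 m (b=L-a=6):
  M_1 = Pa(L-x)/L  [x>a] = (-12)·4·(10-8)/10 = -48/5 kN·m
Load 2 — uniform load w=14 kN/m over full span:
  M_2 = wx(L-x)/2 = 14·8·(10-8)/2 = 112 kN·m
Load 3 — applied couple M₀=13 kN·m at a=15/2 m (b=L-a=5/2):
  M_3 = M₀x/L - M₀  [x>a] = 13·8/10 - 13 = -13/5 kN·m
Superposition: M = Σ M_i = 499/5 kN·m ≈ 99.800000 kN·m

M(8) = 499/5 kN·m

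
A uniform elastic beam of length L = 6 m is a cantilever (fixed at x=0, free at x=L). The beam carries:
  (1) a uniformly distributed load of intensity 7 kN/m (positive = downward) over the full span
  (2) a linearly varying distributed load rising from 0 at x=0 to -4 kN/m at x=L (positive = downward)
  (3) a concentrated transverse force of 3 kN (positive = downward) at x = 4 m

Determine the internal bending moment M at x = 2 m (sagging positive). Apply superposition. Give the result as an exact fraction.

Load 1 — uniform load w=7 kN/m over full span:
  M_1 = -w(L-x)²/2 = -7·(6-2)²/2 = -56 kN·m
Load 2 — triangular load w₀=-4 kN/m (0→w₀ over full span):
  M_2 = w₀Lx/2 - w₀L²/3 - w₀x³/(6L) = (-4)·6·2/2 - (-4)·6²/3 - (-4)·2³/(6·6) = 224/9 kN·m
Load 3 — point force P=3 kN at a=4 m (b=L-a=2):
  M_3 = -P(a-x)  [x≤a] = -3·(4-2) = -6 kN·m
Superposition: M = Σ M_i = -334/9 kN·m ≈ -37.111111 kN·m

M(2) = -334/9 kN·m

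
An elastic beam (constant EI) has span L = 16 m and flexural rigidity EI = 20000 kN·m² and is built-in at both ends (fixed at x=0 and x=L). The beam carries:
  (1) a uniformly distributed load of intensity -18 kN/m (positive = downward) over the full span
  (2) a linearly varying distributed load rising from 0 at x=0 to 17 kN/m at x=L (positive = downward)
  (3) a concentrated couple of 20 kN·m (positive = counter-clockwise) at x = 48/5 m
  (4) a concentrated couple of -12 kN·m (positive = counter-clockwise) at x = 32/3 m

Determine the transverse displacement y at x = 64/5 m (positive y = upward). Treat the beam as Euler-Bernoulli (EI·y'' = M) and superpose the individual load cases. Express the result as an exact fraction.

Load 1 — uniform load w=-18 kN/m over full span:
  y_1 = -wx²(L-x)²/(24EI) = -(-18)·(64/5)²·(16-(64/5))²/(24·20000) = 24576/390625 m
Load 2 — triangular load w₀=17 kN/m (0→w₀ over full span):
  y_2 = -w₀x²(L-x)²(x+2L)/(120LEI) = -17·(64/5)²·(16-(64/5))²·((64/5)+2·16)/(120·16·20000) = -974848/29296875 m
Load 3 — applied couple M₀=20 kN·m at a=48/5 m (b=L-a=32/5):
  y_3 = (R_Ax³/6 - M_Ax²/2 - M₀(x-a)²/2)/EI  [x>a] with R_A=9/5, M_A=32/5 = ((9/5)·(64/5)³/6 - (32/5)·(64/5)²/2 - 20·((64/5)-(48/5))²/2)/20000 = 48/390625 m
Load 4 — applied couple M₀=-12 kN·m at a=32/3 m (b=L-a=16/3):
  y_4 = (R_Ax³/6 - M_Ax²/2 - M₀(x-a)²/2)/EI  [x>a] with R_A=-1, M_A=-4 = ((-1)·(64/5)³/6 - (-4)·(64/5)²/2 - (-12)·((64/5)-(32/3))²/2)/20000 = 64/234375 m
Superposition: y = Σ y_i = 879952/29296875 m ≈ 0.030036 m

y(64/5) = 879952/29296875 m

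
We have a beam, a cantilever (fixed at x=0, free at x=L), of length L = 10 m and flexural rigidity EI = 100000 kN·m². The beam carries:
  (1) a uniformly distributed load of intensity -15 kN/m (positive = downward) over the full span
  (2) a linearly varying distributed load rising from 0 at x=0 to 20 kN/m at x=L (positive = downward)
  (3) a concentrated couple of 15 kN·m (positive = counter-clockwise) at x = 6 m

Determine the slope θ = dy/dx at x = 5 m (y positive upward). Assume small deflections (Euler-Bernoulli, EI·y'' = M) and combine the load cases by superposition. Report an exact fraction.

θ(5) = 61/48000 rad

Load 1 — uniform load w=-15 kN/m over full span:
  θ_1 = -wx(x²-3Lx+3L²)/(6EI) = -(-15)·5·(5²-3·10·5+3·10²)/(6·100000) = 7/320 rad
Load 2 — triangular load w₀=20 kN/m (0→w₀ over full span):
  θ_2 = (w₀Lx²/4-w₀L²x/3-w₀x⁴/(24L))/EI = (20·10·5²/4-20·10²·5/3-20·5⁴/(24·10))/100000 = -41/1920 rad
Load 3 — applied couple M₀=15 kN·m at a=6 m (b=L-a=4):
  θ_3 = M₀x/EI  [x≤a] = 15·5/100000 = 3/4000 rad
Superposition: θ = Σ θ_i = 61/48000 rad ≈ 0.001271 rad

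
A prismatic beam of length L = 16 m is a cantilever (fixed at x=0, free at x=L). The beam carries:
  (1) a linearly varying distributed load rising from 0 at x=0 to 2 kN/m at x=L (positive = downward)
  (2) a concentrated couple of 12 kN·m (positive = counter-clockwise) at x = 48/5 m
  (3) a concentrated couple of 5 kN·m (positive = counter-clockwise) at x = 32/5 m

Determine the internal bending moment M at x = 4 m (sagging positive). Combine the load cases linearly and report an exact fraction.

M(4) = -91 kN·m

Load 1 — triangular load w₀=2 kN/m (0→w₀ over full span):
  M_1 = w₀Lx/2 - w₀L²/3 - w₀x³/(6L) = 2·16·4/2 - 2·16²/3 - 2·4³/(6·16) = -108 kN·m
Load 2 — applied couple M₀=12 kN·m at a=48/5 m (b=L-a=32/5):
  M_2 = M₀  [x≤a] = 12 = 12 kN·m
Load 3 — applied couple M₀=5 kN·m at a=32/5 m (b=L-a=48/5):
  M_3 = M₀  [x≤a] = 5 = 5 kN·m
Superposition: M = Σ M_i = -91 kN·m ≈ -91.000000 kN·m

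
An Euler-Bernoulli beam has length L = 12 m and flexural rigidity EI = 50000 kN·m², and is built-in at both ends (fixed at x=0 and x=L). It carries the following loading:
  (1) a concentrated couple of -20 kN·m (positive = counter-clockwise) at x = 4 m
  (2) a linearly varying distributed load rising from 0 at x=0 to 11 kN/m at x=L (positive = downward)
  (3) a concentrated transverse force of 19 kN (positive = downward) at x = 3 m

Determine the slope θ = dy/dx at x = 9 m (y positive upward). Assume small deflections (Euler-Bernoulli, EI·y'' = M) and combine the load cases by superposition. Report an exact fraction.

Load 1 — applied couple M₀=-20 kN·m at a=4 m (b=L-a=8):
  θ_1 = (R_Ax²/2 - M_Ax - M₀(x-a))/EI  [x>a] with R_A=-20/9, M_A=0 = ((-20/9)·9²/2 - 0·9 - (-20)·(9-4))/50000 = 1/5000 rad
Load 2 — triangular load w₀=11 kN/m (0→w₀ over full span):
  θ_2 = -w₀(2x(L-x)(L-2x)(x+2L)+x²(L-x)²)/(120LEI) = -11·(2·9·(12-9)·(12-2·9)·(9+2·12)+9²·(12-9)²)/(120·12·50000) = 12177/8000000 rad
Load 3 — point force P=19 kN at a=3 m (b=L-a=9):
  θ_3 = Pa²(L-x)(2bL-(3b+a)(L-x))/(2L³EI)  [x>a] = 19·3²·(12-9)·(2·9·12-(3·9+3)·(12-9))/(2·12³·50000) = 1197/3200000 rad
Superposition: θ = Σ θ_i = 33539/16000000 rad ≈ 0.002096 rad

θ(9) = 33539/16000000 rad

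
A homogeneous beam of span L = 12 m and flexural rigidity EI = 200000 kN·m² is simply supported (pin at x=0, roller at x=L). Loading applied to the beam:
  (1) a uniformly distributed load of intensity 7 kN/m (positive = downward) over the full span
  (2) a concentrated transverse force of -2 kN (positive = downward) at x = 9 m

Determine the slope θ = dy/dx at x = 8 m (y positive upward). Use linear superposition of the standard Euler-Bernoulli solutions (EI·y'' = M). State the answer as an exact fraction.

Load 1 — uniform load w=7 kN/m over full span:
  θ_1 = -w(L³-6Lx²+4x³)/(24EI) = -7·(12³-6·12·8²+4·8³)/(24·200000) = 91/75000 rad
Load 2 — point force P=-2 kN at a=9 m (b=L-a=3):
  θ_2 = -Pb(L²-b²-3x²)/(6LEI)  [x≤a] = -(-2)·3·(12²-3²-3·8²)/(6·12·200000) = -19/800000 rad
Superposition: θ = Σ θ_i = 571/480000 rad ≈ 0.001190 rad

θ(8) = 571/480000 rad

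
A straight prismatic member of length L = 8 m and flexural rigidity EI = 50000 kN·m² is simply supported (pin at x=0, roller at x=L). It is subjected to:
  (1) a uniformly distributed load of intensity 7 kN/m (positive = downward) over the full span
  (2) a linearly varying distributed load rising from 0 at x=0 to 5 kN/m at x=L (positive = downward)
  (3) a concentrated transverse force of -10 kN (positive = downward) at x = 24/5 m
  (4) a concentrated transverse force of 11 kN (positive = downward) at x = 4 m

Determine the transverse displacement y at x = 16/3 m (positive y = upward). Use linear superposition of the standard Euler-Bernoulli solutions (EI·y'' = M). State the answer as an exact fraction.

Load 1 — uniform load w=7 kN/m over full span:
  y_1 = -wx(L³-2Lx²+x³)/(24EI) = -7·(16/3)·(8³-2·8·(16/3)²+(16/3)³)/(24·50000) = -4928/759375 m
Load 2 — triangular load w₀=5 kN/m (0→w₀ over full span):
  y_2 = -w₀x(7L⁴-10L²x²+3x⁴)/(360LEI) = -5·(16/3)·(7·8⁴-10·8²·(16/3)²+3·(16/3)⁴)/(360·8·50000) = -1088/455625 m
Load 3 — point force P=-10 kN at a=24/5 m (b=L-a=16/5):
  y_3 = -Pa(L-x)(2Lx-a²-x²)/(6LEI)  [x>a] = -(-10)·(24/5)·(8-(16/3))·(2·8·(16/3)-(24/5)²-(16/3)²)/(6·8·50000) = 3808/2109375 m
Load 4 — point force P=11 kN at a=4 m (b=L-a=4):
  y_4 = -Pa(L-x)(2Lx-a²-x²)/(6LEI)  [x>a] = -11·4·(8-(16/3))·(2·8·(16/3)-4²-(16/3)²)/(6·8·50000) = -506/253125 m
Superposition: y = Σ y_i = -516634/56953125 m ≈ -0.009071 m

y(16/3) = -516634/56953125 m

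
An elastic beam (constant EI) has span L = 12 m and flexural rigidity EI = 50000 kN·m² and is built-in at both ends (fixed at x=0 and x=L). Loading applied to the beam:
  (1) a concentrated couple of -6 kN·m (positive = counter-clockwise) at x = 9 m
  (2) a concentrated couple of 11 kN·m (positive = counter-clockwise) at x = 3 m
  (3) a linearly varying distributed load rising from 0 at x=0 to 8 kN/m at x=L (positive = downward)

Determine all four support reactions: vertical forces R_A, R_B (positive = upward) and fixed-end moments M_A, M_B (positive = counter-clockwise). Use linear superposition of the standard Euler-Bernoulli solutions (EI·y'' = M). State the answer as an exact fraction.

Load 1 — applied couple M₀=-6 kN·m at a=9 m (b=L-a=3):
  R_A = 6M₀ab/L³ = 6·(-6)·9·3/12³ = -9/16 kN
  M_A = M₀b(2a-b)/L² = (-6)·3·(2·9-3)/12² = -15/8 kN·m
  R_B = -6M₀ab/L³ = -6·(-6)·9·3/12³ = 9/16 kN
  M_B = M₀a(2b-a)/L² = (-6)·9·(2·3-9)/12² = 9/8 kN·m
Load 2 — applied couple M₀=11 kN·m at a=3 m (b=L-a=9):
  R_A = 6M₀ab/L³ = 6·11·3·9/12³ = 33/32 kN
  M_A = M₀b(2a-b)/L² = 11·9·(2·3-9)/12² = -33/16 kN·m
  R_B = -6M₀ab/L³ = -6·11·3·9/12³ = -33/32 kN
  M_B = M₀a(2b-a)/L² = 11·3·(2·9-3)/12² = 55/16 kN·m
Load 3 — triangular load w₀=8 kN/m (0→w₀ over full span):
  R_A = 3w₀L/20 = 3·8·12/20 = 72/5 kN
  M_A = w₀L²/30 = 8·12²/30 = 192/5 kN·m
  R_B = 7w₀L/20 = 7·8·12/20 = 168/5 kN
  M_B = -w₀L²/20 = -8·12²/20 = -288/5 kN·m
Superposition: R_A = 2379/160 kN, M_A = 2757/80 kN·m, R_B = 5301/160 kN, M_B = -4243/80 kN·m

R_A = 2379/160 kN, M_A = 2757/80 kN·m, R_B = 5301/160 kN, M_B = -4243/80 kN·m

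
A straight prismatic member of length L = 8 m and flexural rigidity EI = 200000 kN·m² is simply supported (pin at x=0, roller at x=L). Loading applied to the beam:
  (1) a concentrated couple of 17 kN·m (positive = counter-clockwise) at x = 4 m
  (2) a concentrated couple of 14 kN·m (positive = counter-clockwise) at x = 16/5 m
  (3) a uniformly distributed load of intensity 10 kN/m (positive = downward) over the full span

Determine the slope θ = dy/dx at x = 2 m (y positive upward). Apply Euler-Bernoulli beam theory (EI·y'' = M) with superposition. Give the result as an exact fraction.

Load 1 — applied couple M₀=17 kN·m at a=4 m (b=L-a=4):
  θ_1 = (M₀x²/(2L)+C₁)/EI  [x≤a] with C₁=M₀(3b²-L²)/(6L)=-17/3 = (17·2²/(2·8)+(-17/3))/200000 = -17/2400000 rad
Load 2 — applied couple M₀=14 kN·m at a=16/5 m (b=L-a=24/5):
  θ_2 = (M₀x²/(2L)+C₁)/EI  [x≤a] with C₁=M₀(3b²-L²)/(6L)=112/75 = (14·2²/(2·8)+(112/75))/200000 = 749/30000000 rad
Load 3 — uniform load w=10 kN/m over full span:
  θ_3 = -w(L³-6Lx²+4x³)/(24EI) = -10·(8³-6·8·2²+4·2³)/(24·200000) = -11/15000 rad
Superposition: θ = Σ θ_i = -14309/20000000 rad ≈ -0.000715 rad

θ(2) = -14309/20000000 rad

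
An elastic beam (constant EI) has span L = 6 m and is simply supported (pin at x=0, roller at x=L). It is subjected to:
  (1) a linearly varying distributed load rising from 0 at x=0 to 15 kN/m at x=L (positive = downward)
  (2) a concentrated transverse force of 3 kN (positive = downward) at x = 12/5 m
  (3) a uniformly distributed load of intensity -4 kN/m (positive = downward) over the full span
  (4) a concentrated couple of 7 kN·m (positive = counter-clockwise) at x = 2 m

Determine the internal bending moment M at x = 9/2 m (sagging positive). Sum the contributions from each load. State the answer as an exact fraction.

M(9/2) = 2573/160 kN·m

Load 1 — triangular load w₀=15 kN/m (0→w₀ over full span):
  M_1 = w₀Lx/6 - w₀x³/(6L) = 15·6·(9/2)/6 - 15·(9/2)³/(6·6) = 945/32 kN·m
Load 2 — point force P=3 kN at a=12/5 m (b=L-a=18/5):
  M_2 = Pa(L-x)/L  [x>a] = 3·(12/5)·(6-(9/2))/6 = 9/5 kN·m
Load 3 — uniform load w=-4 kN/m over full span:
  M_3 = wx(L-x)/2 = (-4)·(9/2)·(6-(9/2))/2 = -27/2 kN·m
Load 4 — applied couple M₀=7 kN·m at a=2 m (b=L-a=4):
  M_4 = M₀x/L - M₀  [x>a] = 7·(9/2)/6 - 7 = -7/4 kN·m
Superposition: M = Σ M_i = 2573/160 kN·m ≈ 16.081250 kN·m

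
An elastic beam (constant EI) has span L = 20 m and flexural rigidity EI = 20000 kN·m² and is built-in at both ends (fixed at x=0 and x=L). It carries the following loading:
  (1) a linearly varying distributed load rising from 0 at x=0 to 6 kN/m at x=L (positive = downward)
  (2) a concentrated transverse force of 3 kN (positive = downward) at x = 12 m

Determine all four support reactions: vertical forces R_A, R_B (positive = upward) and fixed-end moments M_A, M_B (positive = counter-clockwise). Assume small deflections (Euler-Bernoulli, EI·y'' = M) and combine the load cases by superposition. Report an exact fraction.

R_A = 2382/125 kN, M_A = 2144/25 kN·m, R_B = 5493/125 kN, M_B = -3216/25 kN·m

Load 1 — triangular load w₀=6 kN/m (0→w₀ over full span):
  R_A = 3w₀L/20 = 3·6·20/20 = 18 kN
  M_A = w₀L²/30 = 6·20²/30 = 80 kN·m
  R_B = 7w₀L/20 = 7·6·20/20 = 42 kN
  M_B = -w₀L²/20 = -6·20²/20 = -120 kN·m
Load 2 — point force P=3 kN at a=12 m (b=L-a=8):
  R_A = Pb²(3a+b)/L³ = 3·8²·(3·12+8)/20³ = 132/125 kN
  M_A = Pab²/L² = 3·12·8²/20² = 144/25 kN·m
  R_B = Pa²(a+3b)/L³ = 3·12²·(12+3·8)/20³ = 243/125 kN
  M_B = -Pa²b/L² = -3·12²·8/20² = -216/25 kN·m
Superposition: R_A = 2382/125 kN, M_A = 2144/25 kN·m, R_B = 5493/125 kN, M_B = -3216/25 kN·m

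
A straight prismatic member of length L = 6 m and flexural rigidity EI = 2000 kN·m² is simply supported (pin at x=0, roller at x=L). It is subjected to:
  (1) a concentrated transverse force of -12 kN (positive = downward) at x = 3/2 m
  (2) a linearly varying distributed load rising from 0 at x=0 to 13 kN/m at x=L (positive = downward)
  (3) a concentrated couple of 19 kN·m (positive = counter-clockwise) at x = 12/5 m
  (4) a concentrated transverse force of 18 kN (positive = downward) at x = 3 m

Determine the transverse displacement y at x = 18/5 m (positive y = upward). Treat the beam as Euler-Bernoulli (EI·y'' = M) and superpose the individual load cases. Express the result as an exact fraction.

Load 1 — point force P=-12 kN at a=3/2 m (b=L-a=9/2):
  y_1 = -Pa(L-x)(2Lx-a²-x²)/(6LEI)  [x>a] = -(-12)·(3/2)·(6-(18/5))·(2·6·(18/5)-(3/2)²-(18/5)²)/(6·6·2000) = 8397/500000 m
Load 2 — triangular load w₀=13 kN/m (0→w₀ over full span):
  y_2 = -w₀x(7L⁴-10L²x²+3x⁴)/(360LEI) = -13·(18/5)·(7·6⁴-10·6²·(18/5)²+3·(18/5)⁴)/(360·6·2000) = -103896/1953125 m
Load 3 — applied couple M₀=19 kN·m at a=12/5 m (b=L-a=18/5):
  y_3 = (M₀x³/(6L)-M₀(x-a)²/2+C₁x)/EI  [x>a] with C₁=M₀(3b²-L²)/(6L)=38/25 = (19·(18/5)³/(6·6)-19·((18/5)-(12/5))²/2+(38/25)·(18/5))/2000 = 513/62500 m
Load 4 — point force P=18 kN at a=3 m (b=L-a=3):
  y_4 = -Pa(L-x)(2Lx-a²-x²)/(6LEI)  [x>a] = -18·3·(6-(18/5))·(2·6·(18/5)-3²-(18/5)²)/(6·6·2000) = -4779/125000 m
Superposition: y = Σ y_i = -4151547/62500000 m ≈ -0.066425 m

y(18/5) = -4151547/62500000 m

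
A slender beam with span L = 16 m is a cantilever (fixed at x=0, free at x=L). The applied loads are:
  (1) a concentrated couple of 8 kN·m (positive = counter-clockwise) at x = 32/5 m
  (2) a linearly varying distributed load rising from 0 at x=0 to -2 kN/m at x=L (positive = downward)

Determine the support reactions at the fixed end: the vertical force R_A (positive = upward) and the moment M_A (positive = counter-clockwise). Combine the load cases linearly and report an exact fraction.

R_A = -16 kN, M_A = -536/3 kN·m

Load 1 — applied couple M₀=8 kN·m at a=32/5 m (b=L-a=48/5):
  R_A = 0 kN
  M_A = -M₀ = -8 kN·m
Load 2 — triangular load w₀=-2 kN/m (0→w₀ over full span):
  R_A = w₀L/2 = (-2)·16/2 = -16 kN
  M_A = w₀L²/3 = (-2)·16²/3 = -512/3 kN·m
Superposition: R_A = -16 kN, M_A = -536/3 kN·m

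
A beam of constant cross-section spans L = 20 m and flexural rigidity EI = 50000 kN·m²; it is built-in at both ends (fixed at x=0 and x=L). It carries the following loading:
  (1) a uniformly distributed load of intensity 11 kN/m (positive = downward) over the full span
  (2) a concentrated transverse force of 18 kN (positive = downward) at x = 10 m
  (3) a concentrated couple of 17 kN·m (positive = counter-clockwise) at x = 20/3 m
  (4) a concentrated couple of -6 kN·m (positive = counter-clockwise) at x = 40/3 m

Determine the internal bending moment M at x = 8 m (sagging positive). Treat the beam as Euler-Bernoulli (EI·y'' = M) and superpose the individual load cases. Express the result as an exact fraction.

M(8) = 896/5 kN·m

Load 1 — uniform load w=11 kN/m over full span:
  M_1 = wLx/2 - wL²/12 - wx²/2 = 11·20·8/2 - 11·20²/12 - 11·8²/2 = 484/3 kN·m
Load 2 — point force P=18 kN at a=10 m (b=L-a=10):
  M_2 = Pb²(3a+b)x/L³ - Pab²/L²  [x≤a] = 18·10²·(3·10+10)·8/20³ - 18·10·10²/20² = 27 kN·m
Load 3 — applied couple M₀=17 kN·m at a=20/3 m (b=L-a=40/3):
  M_3 = R_Ax - M_A - M₀  [x>a] with R_A=17/15, M_A=0 = (17/15)·8 - 0 - 17 = -119/15 kN·m
Load 4 — applied couple M₀=-6 kN·m at a=40/3 m (b=L-a=20/3):
  M_4 = R_Ax - M_A  [x≤a] with R_A=-2/5, M_A=-2 = (-2/5)·8 - (-2) = -6/5 kN·m
Superposition: M = Σ M_i = 896/5 kN·m ≈ 179.200000 kN·m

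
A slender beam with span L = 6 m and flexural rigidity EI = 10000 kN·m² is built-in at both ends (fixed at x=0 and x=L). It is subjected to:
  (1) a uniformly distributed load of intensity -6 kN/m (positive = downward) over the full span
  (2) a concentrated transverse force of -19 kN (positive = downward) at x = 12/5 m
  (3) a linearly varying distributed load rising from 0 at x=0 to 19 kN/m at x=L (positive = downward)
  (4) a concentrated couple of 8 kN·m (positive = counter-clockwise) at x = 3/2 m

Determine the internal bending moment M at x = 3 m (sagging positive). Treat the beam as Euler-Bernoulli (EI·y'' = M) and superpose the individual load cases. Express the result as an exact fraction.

M(3) = -587/100 kN·m

Load 1 — uniform load w=-6 kN/m over full span:
  M_1 = wLx/2 - wL²/12 - wx²/2 = (-6)·6·3/2 - (-6)·6²/12 - (-6)·3²/2 = -9 kN·m
Load 2 — point force P=-19 kN at a=12/5 m (b=L-a=18/5):
  M_2 = Pa²(a+3b)(L-x)/L³ - Pa²b/L²  [x>a] = (-19)·(12/5)²·((12/5)+3·(18/5))·(6-3)/6³ - (-19)·(12/5)²·(18/5)/6² = -228/25 kN·m
Load 3 — triangular load w₀=19 kN/m (0→w₀ over full span):
  M_3 = 3w₀Lx/20 - w₀L²/30 - w₀x³/(6L) = 3·19·6·3/20 - 19·6²/30 - 19·3³/(6·6) = 57/4 kN·m
Load 4 — applied couple M₀=8 kN·m at a=3/2 m (b=L-a=9/2):
  M_4 = R_Ax - M_A - M₀  [x>a] with R_A=3/2, M_A=-3/2 = (3/2)·3 - (-3/2) - 8 = -2 kN·m
Superposition: M = Σ M_i = -587/100 kN·m ≈ -5.870000 kN·m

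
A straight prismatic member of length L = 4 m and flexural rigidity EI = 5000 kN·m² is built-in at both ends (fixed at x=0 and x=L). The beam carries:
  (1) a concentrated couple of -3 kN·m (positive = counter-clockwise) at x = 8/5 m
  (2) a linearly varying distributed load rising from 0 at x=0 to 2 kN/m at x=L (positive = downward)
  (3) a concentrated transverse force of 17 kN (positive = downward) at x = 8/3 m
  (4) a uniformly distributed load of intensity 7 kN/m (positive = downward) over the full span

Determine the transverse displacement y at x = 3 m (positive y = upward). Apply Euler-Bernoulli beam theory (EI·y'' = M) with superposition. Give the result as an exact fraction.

y(3) = -40667/32400000 m

Load 1 — applied couple M₀=-3 kN·m at a=8/5 m (b=L-a=12/5):
  y_1 = (R_Ax³/6 - M_Ax²/2 - M₀(x-a)²/2)/EI  [x>a] with R_A=-27/25, M_A=-9/25 = ((-27/25)·3³/6 - (-9/25)·3²/2 - (-3)·(3-(8/5))²/2)/5000 = -3/50000 m
Load 2 — triangular load w₀=2 kN/m (0→w₀ over full span):
  y_2 = -w₀x²(L-x)²(x+2L)/(120LEI) = -2·3²·(4-3)²·(3+2·4)/(120·4·5000) = -33/400000 m
Load 3 — point force P=17 kN at a=8/3 m (b=L-a=4/3):
  y_3 = -Pa²(L-x)²(3bL-(3b+a)(L-x))/(6L³EI)  [x>a] = -17·(8/3)²·(4-3)²·(3·(4/3)·4-(3·(4/3)+(8/3))·(4-3))/(6·4³·5000) = -119/202500 m
Load 4 — uniform load w=7 kN/m over full span:
  y_4 = -wx²(L-x)²/(24EI) = -7·3²·(4-3)²/(24·5000) = -21/40000 m
Superposition: y = Σ y_i = -40667/32400000 m ≈ -0.001255 m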